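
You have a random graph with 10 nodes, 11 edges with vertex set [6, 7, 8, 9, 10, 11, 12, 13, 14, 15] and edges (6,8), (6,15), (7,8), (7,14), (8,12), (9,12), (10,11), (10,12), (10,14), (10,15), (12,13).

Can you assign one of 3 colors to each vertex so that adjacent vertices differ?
Yes, G is 3-colorable

A valid 3-coloring: color 1: [8, 9, 10, 13]; color 2: [6, 7, 11, 12]; color 3: [14, 15].
(χ(G) = 3 ≤ 3.)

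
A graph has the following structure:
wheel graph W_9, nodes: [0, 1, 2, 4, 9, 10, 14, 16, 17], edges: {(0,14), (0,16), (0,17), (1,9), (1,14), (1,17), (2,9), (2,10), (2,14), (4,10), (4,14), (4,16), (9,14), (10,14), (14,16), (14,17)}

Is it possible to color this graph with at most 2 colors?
No, G is not 2-colorable

The clique on vertices [0, 14, 16] has size 3 > 2, so it alone needs 3 colors.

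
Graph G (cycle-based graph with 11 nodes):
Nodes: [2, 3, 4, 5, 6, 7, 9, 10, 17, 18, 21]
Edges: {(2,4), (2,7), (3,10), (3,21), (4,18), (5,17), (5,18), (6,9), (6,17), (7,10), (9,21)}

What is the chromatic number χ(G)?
Clique number ω(G) = 2 (lower bound: χ ≥ ω).
Odd cycle [7, 2, 4, 18, 5, 17, 6, 9, 21, 3, 10] needs 3 colors (χ ≥ 3).
The coloring below uses 3 colors, so χ(G) = 3.
A valid 3-coloring: color 1: [3, 4, 5, 6, 7]; color 2: [2, 9, 10, 17, 18]; color 3: [21].

χ(G) = 3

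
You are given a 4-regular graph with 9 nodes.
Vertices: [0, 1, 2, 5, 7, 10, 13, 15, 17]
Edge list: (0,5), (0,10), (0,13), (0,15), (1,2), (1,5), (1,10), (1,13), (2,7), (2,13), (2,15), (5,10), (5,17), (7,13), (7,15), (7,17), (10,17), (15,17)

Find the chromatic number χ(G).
Clique number ω(G) = 3 (lower bound: χ ≥ ω).
Suppose a proper 3-coloring c exists. The clique [0, 5, 10] takes 3 distinct colors; by symmetry let c(0) = 1, c(5) = 2, c(10) = 3.
- Vertex 1: neighbors [5, 10] already have colors [2, 3] ⇒ c(1) = 1.
- Vertex 17: neighbors [5, 10] already have colors [2, 3] ⇒ c(17) = 1.
- Vertex 2: neighbors [1] already have colors [1]; try each remaining color.
- Case c(2) = 2:
  - Vertex 7: neighbors [17, 2] already have colors [1, 2] ⇒ c(7) = 3.
  - Vertex 13: neighbors [0, 2, 7] already have colors [1, 2, 3] — all 3 colors blocked. Contradiction.
- Case c(2) = 3:
  - Vertex 7: neighbors [17, 2] already have colors [1, 3] ⇒ c(7) = 2.
  - Vertex 13: neighbors [0, 7, 2] already have colors [1, 2, 3] — all 3 colors blocked. Contradiction.
Every case ends in a contradiction, so G has no proper 3-coloring (χ ≥ 4).
The coloring below uses 4 colors, so χ(G) = 4.
A valid 4-coloring: color 1: [0, 2, 17]; color 2: [10, 13, 15]; color 3: [1, 7]; color 4: [5].

χ(G) = 4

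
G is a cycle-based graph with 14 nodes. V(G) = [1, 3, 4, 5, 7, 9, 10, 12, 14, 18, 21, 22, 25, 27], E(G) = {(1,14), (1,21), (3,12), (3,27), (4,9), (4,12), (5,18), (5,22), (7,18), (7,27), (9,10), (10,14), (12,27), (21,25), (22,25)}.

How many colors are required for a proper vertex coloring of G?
χ(G) = 3

Clique number ω(G) = 3 (lower bound: χ ≥ ω).
The clique on [3, 12, 27] has size 3, forcing χ ≥ 3, and the coloring below uses 3 colors, so χ(G) = 3.
A valid 3-coloring: color 1: [1, 4, 5, 10, 25, 27]; color 2: [7, 9, 12, 14, 21, 22]; color 3: [3, 18].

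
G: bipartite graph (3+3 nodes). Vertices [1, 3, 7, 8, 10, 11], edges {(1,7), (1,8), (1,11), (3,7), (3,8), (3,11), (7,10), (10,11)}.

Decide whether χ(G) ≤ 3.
Yes, G is 3-colorable

A valid 3-coloring: color 1: [1, 3, 10]; color 2: [7, 8, 11].
(χ(G) = 2 ≤ 3.)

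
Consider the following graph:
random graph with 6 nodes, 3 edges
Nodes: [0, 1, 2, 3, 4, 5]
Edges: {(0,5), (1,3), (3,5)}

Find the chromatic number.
χ(G) = 2

Clique number ω(G) = 2 (lower bound: χ ≥ ω).
The graph is bipartite (no odd cycle), so 2 colors suffice: χ(G) = 2.
A valid 2-coloring: color 1: [1, 2, 4, 5]; color 2: [0, 3].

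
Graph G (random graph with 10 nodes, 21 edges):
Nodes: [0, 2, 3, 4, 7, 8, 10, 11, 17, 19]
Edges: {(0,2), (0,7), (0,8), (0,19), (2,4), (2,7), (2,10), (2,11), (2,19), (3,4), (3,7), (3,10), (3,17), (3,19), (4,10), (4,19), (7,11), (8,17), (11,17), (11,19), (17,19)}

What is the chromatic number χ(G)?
χ(G) = 4

Clique number ω(G) = 3 (lower bound: χ ≥ ω).
Odd cycle [4, 2, 11, 17, 3] needs 3 colors (χ ≥ 3).
Vertex 19 is adjacent to every vertex of [2, 3, 4, 11, 17], which already need 3 colors among themselves, so 19 needs a new color (χ ≥ 4).
The coloring below uses 4 colors, so χ(G) = 4.
A valid 4-coloring: color 1: [7, 8, 10, 19]; color 2: [2, 3]; color 3: [0, 4, 17]; color 4: [11].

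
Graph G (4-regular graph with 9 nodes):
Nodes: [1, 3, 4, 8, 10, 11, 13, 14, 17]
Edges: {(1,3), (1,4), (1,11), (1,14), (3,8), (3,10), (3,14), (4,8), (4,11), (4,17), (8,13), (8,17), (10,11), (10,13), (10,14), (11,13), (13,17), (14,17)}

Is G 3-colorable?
A valid 3-coloring: color 1: [1, 10, 17]; color 2: [3, 4, 13]; color 3: [8, 11, 14].
(χ(G) = 3 ≤ 3.)

Yes, G is 3-colorable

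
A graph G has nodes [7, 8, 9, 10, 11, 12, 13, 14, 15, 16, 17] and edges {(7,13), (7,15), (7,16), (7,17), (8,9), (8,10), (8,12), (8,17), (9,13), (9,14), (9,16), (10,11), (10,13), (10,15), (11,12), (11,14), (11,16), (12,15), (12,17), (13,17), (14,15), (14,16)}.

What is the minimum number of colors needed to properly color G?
Clique number ω(G) = 3 (lower bound: χ ≥ ω).
The clique on [7, 13, 17] has size 3, forcing χ ≥ 3, and the coloring below uses 3 colors, so χ(G) = 3.
A valid 3-coloring: color 1: [8, 13, 15, 16]; color 2: [9, 11, 17]; color 3: [7, 10, 12, 14].

χ(G) = 3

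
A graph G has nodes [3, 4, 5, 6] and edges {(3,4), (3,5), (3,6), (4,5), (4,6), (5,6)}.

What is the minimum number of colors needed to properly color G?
Clique number ω(G) = 4 (lower bound: χ ≥ ω).
The clique on [3, 4, 5, 6] has size 4, forcing χ ≥ 4, and the coloring below uses 4 colors, so χ(G) = 4.
A valid 4-coloring: color 1: [5]; color 2: [4]; color 3: [6]; color 4: [3].

χ(G) = 4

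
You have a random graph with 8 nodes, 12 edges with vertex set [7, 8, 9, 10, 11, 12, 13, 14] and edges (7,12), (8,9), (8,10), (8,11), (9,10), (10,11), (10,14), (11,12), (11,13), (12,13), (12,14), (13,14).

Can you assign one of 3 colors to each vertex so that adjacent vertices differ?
Yes, G is 3-colorable

A valid 3-coloring: color 1: [7, 9, 11, 14]; color 2: [10, 12]; color 3: [8, 13].
(χ(G) = 3 ≤ 3.)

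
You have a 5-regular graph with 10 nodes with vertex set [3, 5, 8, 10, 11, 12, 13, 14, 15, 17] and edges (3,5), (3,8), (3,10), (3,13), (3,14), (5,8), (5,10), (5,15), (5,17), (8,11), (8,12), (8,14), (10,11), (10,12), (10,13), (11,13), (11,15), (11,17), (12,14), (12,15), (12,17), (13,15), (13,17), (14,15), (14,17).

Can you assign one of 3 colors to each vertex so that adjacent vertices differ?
A valid 3-coloring: color 1: [8, 10, 15, 17]; color 2: [3, 11, 12]; color 3: [5, 13, 14].
(χ(G) = 3 ≤ 3.)

Yes, G is 3-colorable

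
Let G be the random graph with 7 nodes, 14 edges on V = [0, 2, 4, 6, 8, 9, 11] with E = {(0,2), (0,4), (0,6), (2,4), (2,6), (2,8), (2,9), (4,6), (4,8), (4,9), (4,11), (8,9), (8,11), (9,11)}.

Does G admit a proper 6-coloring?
A valid 6-coloring: color 1: [4]; color 2: [2, 11]; color 3: [0, 8]; color 4: [6, 9].
(χ(G) = 4 ≤ 6.)

Yes, G is 6-colorable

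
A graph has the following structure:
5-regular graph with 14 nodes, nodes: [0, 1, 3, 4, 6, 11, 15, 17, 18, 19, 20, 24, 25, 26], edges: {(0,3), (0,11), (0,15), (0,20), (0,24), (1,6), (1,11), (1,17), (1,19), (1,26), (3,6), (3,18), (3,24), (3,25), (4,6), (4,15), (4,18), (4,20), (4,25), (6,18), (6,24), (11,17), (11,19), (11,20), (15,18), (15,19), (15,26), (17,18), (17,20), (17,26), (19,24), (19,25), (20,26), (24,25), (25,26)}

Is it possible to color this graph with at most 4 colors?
A valid 4-coloring: color 1: [3, 4, 17, 19]; color 2: [11, 18, 24, 26]; color 3: [1, 15, 20, 25]; color 4: [0, 6].
(χ(G) = 4 ≤ 4.)

Yes, G is 4-colorable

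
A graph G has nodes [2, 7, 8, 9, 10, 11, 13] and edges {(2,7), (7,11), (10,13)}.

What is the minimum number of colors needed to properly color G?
χ(G) = 2

Clique number ω(G) = 2 (lower bound: χ ≥ ω).
The graph is bipartite (no odd cycle), so 2 colors suffice: χ(G) = 2.
A valid 2-coloring: color 1: [7, 8, 9, 13]; color 2: [2, 10, 11].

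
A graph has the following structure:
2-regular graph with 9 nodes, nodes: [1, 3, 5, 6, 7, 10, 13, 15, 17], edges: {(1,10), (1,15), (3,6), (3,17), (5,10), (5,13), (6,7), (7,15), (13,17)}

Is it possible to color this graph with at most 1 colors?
Edge (1,10) forces its endpoints to differ, so 1 color is not enough.

No, G is not 1-colorable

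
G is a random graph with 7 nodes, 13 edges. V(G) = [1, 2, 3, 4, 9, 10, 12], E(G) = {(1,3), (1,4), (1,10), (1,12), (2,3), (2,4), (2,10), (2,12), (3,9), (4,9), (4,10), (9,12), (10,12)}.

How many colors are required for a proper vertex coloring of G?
χ(G) = 3

Clique number ω(G) = 3 (lower bound: χ ≥ ω).
The clique on [1, 10, 12] has size 3, forcing χ ≥ 3, and the coloring below uses 3 colors, so χ(G) = 3.
A valid 3-coloring: color 1: [3, 4, 12]; color 2: [9, 10]; color 3: [1, 2].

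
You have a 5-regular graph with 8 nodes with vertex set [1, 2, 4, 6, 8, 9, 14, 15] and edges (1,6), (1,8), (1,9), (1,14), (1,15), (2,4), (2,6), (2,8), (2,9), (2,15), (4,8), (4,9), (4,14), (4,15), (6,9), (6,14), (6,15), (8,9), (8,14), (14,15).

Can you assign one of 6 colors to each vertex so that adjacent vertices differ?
Yes, G is 6-colorable

A valid 6-coloring: color 1: [9, 14]; color 2: [1, 2]; color 3: [4, 6]; color 4: [8, 15].
(χ(G) = 4 ≤ 6.)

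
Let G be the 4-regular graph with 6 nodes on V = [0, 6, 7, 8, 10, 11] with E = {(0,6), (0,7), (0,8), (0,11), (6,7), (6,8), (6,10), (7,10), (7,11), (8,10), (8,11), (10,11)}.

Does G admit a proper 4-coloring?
Yes, G is 4-colorable

A valid 4-coloring: color 1: [0, 10]; color 2: [6, 11]; color 3: [7, 8].
(χ(G) = 3 ≤ 4.)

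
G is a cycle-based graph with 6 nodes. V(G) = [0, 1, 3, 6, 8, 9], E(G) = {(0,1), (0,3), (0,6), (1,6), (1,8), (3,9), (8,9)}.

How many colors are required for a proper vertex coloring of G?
Clique number ω(G) = 3 (lower bound: χ ≥ ω).
The clique on [0, 1, 6] has size 3, forcing χ ≥ 3, and the coloring below uses 3 colors, so χ(G) = 3.
A valid 3-coloring: color 1: [0, 8]; color 2: [1, 3]; color 3: [6, 9].

χ(G) = 3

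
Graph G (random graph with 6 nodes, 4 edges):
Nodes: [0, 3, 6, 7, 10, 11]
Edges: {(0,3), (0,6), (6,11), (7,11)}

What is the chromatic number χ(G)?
Clique number ω(G) = 2 (lower bound: χ ≥ ω).
The graph is bipartite (no odd cycle), so 2 colors suffice: χ(G) = 2.
A valid 2-coloring: color 1: [0, 10, 11]; color 2: [3, 6, 7].

χ(G) = 2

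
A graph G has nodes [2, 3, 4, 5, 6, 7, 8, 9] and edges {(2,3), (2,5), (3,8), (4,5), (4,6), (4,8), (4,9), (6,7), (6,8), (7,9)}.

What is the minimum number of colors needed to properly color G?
Clique number ω(G) = 3 (lower bound: χ ≥ ω).
The clique on [4, 6, 8] has size 3, forcing χ ≥ 3, and the coloring below uses 3 colors, so χ(G) = 3.
A valid 3-coloring: color 1: [2, 4, 7]; color 2: [5, 8, 9]; color 3: [3, 6].

χ(G) = 3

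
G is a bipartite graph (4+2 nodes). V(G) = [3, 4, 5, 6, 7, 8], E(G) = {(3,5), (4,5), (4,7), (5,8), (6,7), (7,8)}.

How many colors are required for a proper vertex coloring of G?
χ(G) = 2

Clique number ω(G) = 2 (lower bound: χ ≥ ω).
The graph is bipartite (no odd cycle), so 2 colors suffice: χ(G) = 2.
A valid 2-coloring: color 1: [5, 7]; color 2: [3, 4, 6, 8].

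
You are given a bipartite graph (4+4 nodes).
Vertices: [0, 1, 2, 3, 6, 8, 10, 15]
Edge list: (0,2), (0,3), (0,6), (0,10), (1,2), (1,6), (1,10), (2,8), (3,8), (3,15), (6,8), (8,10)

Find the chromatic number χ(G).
χ(G) = 2

Clique number ω(G) = 2 (lower bound: χ ≥ ω).
The graph is bipartite (no odd cycle), so 2 colors suffice: χ(G) = 2.
A valid 2-coloring: color 1: [0, 1, 8, 15]; color 2: [2, 3, 6, 10].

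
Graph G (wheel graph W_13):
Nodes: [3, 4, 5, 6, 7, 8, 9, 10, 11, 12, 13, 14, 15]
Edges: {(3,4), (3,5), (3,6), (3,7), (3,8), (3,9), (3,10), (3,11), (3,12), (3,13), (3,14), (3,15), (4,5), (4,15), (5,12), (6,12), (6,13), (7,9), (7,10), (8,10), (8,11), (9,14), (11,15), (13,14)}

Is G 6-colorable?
A valid 6-coloring: color 1: [3]; color 2: [4, 9, 10, 11, 12, 13]; color 3: [5, 6, 7, 8, 14, 15].
(χ(G) = 3 ≤ 6.)

Yes, G is 6-colorable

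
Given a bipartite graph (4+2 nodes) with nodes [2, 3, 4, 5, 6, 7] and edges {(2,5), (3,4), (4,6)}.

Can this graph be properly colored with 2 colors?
Yes, G is 2-colorable

A valid 2-coloring: color 1: [4, 5, 7]; color 2: [2, 3, 6].
(χ(G) = 2 ≤ 2.)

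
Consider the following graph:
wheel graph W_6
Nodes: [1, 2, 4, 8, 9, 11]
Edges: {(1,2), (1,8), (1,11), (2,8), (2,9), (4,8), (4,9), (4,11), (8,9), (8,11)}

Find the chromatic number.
Clique number ω(G) = 3 (lower bound: χ ≥ ω).
Odd cycle [11, 1, 2, 9, 4] needs 3 colors (χ ≥ 3).
Vertex 8 is adjacent to every vertex of [1, 2, 4, 9, 11], which already need 3 colors among themselves, so 8 needs a new color (χ ≥ 4).
The coloring below uses 4 colors, so χ(G) = 4.
A valid 4-coloring: color 1: [8]; color 2: [9, 11]; color 3: [1, 4]; color 4: [2].

χ(G) = 4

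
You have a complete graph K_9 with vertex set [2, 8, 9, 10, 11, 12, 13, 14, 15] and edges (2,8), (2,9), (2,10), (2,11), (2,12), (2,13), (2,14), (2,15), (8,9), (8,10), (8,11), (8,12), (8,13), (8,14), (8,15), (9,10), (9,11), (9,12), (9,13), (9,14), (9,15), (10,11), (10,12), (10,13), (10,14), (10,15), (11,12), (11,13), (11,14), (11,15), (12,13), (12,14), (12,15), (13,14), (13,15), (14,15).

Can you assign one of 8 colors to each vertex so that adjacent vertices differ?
No, G is not 8-colorable

The clique on vertices [2, 8, 9, 10, 11, 12, 13, 14, 15] has size 9 > 8, so it alone needs 9 colors.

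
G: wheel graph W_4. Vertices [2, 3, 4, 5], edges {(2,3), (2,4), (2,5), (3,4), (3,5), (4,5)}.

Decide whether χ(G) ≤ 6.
A valid 6-coloring: color 1: [5]; color 2: [2]; color 3: [4]; color 4: [3].
(χ(G) = 4 ≤ 6.)

Yes, G is 6-colorable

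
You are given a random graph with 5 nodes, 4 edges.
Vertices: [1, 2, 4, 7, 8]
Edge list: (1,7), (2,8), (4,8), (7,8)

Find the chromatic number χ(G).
χ(G) = 2

Clique number ω(G) = 2 (lower bound: χ ≥ ω).
The graph is bipartite (no odd cycle), so 2 colors suffice: χ(G) = 2.
A valid 2-coloring: color 1: [1, 8]; color 2: [2, 4, 7].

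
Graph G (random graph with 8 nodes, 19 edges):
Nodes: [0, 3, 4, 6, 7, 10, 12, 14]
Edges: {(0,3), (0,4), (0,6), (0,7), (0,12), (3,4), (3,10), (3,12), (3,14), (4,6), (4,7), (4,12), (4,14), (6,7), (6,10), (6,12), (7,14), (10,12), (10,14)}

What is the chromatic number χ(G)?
χ(G) = 4

Clique number ω(G) = 4 (lower bound: χ ≥ ω).
The clique on [0, 3, 4, 12] has size 4, forcing χ ≥ 4, and the coloring below uses 4 colors, so χ(G) = 4.
A valid 4-coloring: color 1: [4, 10]; color 2: [3, 6]; color 3: [7, 12]; color 4: [0, 14].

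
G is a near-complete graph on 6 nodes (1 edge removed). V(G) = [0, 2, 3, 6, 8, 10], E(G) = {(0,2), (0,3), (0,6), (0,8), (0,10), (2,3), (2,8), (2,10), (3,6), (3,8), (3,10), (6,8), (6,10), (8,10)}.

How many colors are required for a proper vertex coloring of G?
Clique number ω(G) = 5 (lower bound: χ ≥ ω).
The clique on [0, 2, 3, 8, 10] has size 5, forcing χ ≥ 5, and the coloring below uses 5 colors, so χ(G) = 5.
A valid 5-coloring: color 1: [0]; color 2: [8]; color 3: [3]; color 4: [10]; color 5: [2, 6].

χ(G) = 5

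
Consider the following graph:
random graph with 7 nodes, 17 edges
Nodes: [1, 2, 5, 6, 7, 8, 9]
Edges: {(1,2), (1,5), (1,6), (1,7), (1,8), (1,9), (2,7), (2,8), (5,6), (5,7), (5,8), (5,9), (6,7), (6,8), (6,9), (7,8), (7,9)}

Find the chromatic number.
Clique number ω(G) = 5 (lower bound: χ ≥ ω).
The clique on [1, 5, 6, 7, 8] has size 5, forcing χ ≥ 5, and the coloring below uses 5 colors, so χ(G) = 5.
A valid 5-coloring: color 1: [1]; color 2: [7]; color 3: [8, 9]; color 4: [2, 6]; color 5: [5].

χ(G) = 5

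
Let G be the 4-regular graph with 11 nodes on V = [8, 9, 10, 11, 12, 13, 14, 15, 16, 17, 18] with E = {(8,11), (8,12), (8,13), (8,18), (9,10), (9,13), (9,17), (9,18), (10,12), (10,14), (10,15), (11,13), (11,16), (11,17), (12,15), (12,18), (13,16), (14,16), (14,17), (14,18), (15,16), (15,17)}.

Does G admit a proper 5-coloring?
A valid 5-coloring: color 1: [9, 11, 14, 15]; color 2: [12, 13, 17]; color 3: [8, 10, 16]; color 4: [18].
(χ(G) = 3 ≤ 5.)

Yes, G is 5-colorable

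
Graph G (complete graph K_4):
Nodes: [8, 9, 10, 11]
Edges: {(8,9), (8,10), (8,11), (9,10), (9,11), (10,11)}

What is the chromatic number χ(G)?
Clique number ω(G) = 4 (lower bound: χ ≥ ω).
The clique on [8, 9, 10, 11] has size 4, forcing χ ≥ 4, and the coloring below uses 4 colors, so χ(G) = 4.
A valid 4-coloring: color 1: [11]; color 2: [9]; color 3: [10]; color 4: [8].

χ(G) = 4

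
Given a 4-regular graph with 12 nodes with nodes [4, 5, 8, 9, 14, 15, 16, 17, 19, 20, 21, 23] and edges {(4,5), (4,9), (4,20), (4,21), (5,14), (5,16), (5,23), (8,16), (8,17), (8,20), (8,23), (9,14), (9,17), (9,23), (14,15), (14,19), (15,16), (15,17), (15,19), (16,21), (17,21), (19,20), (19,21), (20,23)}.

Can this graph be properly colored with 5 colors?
A valid 5-coloring: color 1: [5, 9, 15, 20, 21]; color 2: [4, 14, 16, 17, 23]; color 3: [8, 19].
(χ(G) = 3 ≤ 5.)

Yes, G is 5-colorable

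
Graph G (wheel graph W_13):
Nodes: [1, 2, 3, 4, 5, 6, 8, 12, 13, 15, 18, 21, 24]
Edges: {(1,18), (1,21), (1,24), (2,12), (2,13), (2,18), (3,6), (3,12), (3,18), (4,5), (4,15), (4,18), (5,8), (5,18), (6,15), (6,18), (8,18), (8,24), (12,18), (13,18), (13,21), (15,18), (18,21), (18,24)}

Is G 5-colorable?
Yes, G is 5-colorable

A valid 5-coloring: color 1: [18]; color 2: [1, 4, 6, 8, 12, 13]; color 3: [2, 3, 5, 15, 21, 24].
(χ(G) = 3 ≤ 5.)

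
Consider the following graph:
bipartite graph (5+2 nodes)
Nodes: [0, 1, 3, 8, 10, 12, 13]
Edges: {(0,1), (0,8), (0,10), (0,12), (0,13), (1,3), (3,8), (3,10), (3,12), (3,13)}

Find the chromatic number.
χ(G) = 2

Clique number ω(G) = 2 (lower bound: χ ≥ ω).
The graph is bipartite (no odd cycle), so 2 colors suffice: χ(G) = 2.
A valid 2-coloring: color 1: [0, 3]; color 2: [1, 8, 10, 12, 13].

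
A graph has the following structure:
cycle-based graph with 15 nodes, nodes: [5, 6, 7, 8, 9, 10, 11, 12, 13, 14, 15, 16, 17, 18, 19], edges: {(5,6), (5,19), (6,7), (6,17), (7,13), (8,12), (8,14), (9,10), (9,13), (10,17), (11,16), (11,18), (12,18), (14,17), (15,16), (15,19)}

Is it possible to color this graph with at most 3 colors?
A valid 3-coloring: color 1: [6, 8, 10, 13, 16, 18, 19]; color 2: [5, 7, 9, 11, 12, 15, 17]; color 3: [14].
(χ(G) = 3 ≤ 3.)

Yes, G is 3-colorable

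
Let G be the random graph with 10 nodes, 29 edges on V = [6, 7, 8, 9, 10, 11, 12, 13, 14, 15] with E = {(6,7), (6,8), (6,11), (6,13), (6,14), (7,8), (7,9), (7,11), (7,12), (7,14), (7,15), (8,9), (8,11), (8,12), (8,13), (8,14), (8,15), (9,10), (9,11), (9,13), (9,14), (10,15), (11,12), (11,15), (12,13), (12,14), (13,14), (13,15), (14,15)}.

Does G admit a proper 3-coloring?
The clique on vertices [8, 9, 13, 14] has size 4 > 3, so it alone needs 4 colors.

No, G is not 3-colorable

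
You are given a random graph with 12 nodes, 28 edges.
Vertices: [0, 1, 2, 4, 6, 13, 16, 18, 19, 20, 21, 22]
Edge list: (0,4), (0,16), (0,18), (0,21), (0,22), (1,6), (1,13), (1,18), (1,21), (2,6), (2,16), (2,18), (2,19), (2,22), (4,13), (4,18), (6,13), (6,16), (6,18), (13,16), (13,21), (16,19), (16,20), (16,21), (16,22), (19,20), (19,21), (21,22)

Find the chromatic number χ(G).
Clique number ω(G) = 4 (lower bound: χ ≥ ω).
The clique on [0, 16, 21, 22] has size 4, forcing χ ≥ 4, and the coloring below uses 4 colors, so χ(G) = 4.
A valid 4-coloring: color 1: [16, 18]; color 2: [4, 6, 20, 21]; color 3: [0, 2, 13]; color 4: [1, 19, 22].

χ(G) = 4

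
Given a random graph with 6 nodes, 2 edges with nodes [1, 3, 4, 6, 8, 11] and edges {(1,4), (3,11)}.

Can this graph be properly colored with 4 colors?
Yes, G is 4-colorable

A valid 4-coloring: color 1: [4, 6, 8, 11]; color 2: [1, 3].
(χ(G) = 2 ≤ 4.)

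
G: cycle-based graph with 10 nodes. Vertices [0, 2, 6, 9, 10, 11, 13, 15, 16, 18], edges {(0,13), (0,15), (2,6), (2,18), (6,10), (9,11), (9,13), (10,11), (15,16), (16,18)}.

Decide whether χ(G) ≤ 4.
Yes, G is 4-colorable

A valid 4-coloring: color 1: [0, 2, 9, 10, 16]; color 2: [6, 11, 13, 15, 18].
(χ(G) = 2 ≤ 4.)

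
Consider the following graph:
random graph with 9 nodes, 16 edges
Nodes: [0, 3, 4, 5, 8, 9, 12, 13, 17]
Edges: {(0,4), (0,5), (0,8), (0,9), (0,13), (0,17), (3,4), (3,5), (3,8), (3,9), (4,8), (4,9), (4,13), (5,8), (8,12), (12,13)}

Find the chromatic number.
Clique number ω(G) = 3 (lower bound: χ ≥ ω).
The clique on [0, 4, 8] has size 3, forcing χ ≥ 3, and the coloring below uses 3 colors, so χ(G) = 3.
A valid 3-coloring: color 1: [0, 3, 12]; color 2: [4, 5, 17]; color 3: [8, 9, 13].

χ(G) = 3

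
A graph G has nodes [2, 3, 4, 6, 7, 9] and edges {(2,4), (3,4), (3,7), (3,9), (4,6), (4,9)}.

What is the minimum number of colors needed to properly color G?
Clique number ω(G) = 3 (lower bound: χ ≥ ω).
The clique on [3, 4, 9] has size 3, forcing χ ≥ 3, and the coloring below uses 3 colors, so χ(G) = 3.
A valid 3-coloring: color 1: [4, 7]; color 2: [2, 3, 6]; color 3: [9].

χ(G) = 3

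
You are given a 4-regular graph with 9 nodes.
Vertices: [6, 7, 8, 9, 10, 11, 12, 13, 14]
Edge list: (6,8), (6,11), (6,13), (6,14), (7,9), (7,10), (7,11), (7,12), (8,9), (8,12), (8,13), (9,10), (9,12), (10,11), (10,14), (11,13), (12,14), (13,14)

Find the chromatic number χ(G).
Clique number ω(G) = 3 (lower bound: χ ≥ ω).
Suppose a proper 3-coloring c exists. The clique [6, 8, 13] takes 3 distinct colors; by symmetry let c(6) = 1, c(8) = 2, c(13) = 3.
- Vertex 11: neighbors [6, 13] already have colors [1, 3] ⇒ c(11) = 2.
- Vertex 14: neighbors [6, 13] already have colors [1, 3] ⇒ c(14) = 2.
- Vertex 7: neighbors [11] already have colors [2]; try each remaining color.
- Case c(7) = 1:
  - Vertex 9: neighbors [7, 8] already have colors [1, 2] ⇒ c(9) = 3.
  - Vertex 10: neighbors [7, 11, 9] already have colors [1, 2, 3] — all 3 colors blocked. Contradiction.
- Case c(7) = 3:
  - Vertex 9: neighbors [8, 7] already have colors [2, 3] ⇒ c(9) = 1.
  - Vertex 10: neighbors [9, 11, 7] already have colors [1, 2, 3] — all 3 colors blocked. Contradiction.
Every case ends in a contradiction, so G has no proper 3-coloring (χ ≥ 4).
The coloring below uses 4 colors, so χ(G) = 4.
A valid 4-coloring: color 1: [7, 13]; color 2: [6, 9]; color 3: [8, 11, 14]; color 4: [10, 12].

χ(G) = 4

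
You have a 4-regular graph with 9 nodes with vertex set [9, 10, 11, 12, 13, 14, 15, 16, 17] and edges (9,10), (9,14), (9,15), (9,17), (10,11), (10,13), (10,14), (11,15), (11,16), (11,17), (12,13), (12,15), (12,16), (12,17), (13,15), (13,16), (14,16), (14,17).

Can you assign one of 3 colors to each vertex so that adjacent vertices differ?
A valid 3-coloring: color 1: [10, 15, 16, 17]; color 2: [9, 11, 12]; color 3: [13, 14].
(χ(G) = 3 ≤ 3.)

Yes, G is 3-colorable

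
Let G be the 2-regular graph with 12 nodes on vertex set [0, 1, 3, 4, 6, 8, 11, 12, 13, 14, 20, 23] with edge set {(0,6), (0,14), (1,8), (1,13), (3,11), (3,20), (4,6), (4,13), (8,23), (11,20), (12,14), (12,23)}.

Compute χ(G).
Clique number ω(G) = 3 (lower bound: χ ≥ ω).
The clique on [3, 11, 20] has size 3, forcing χ ≥ 3, and the coloring below uses 3 colors, so χ(G) = 3.
A valid 3-coloring: color 1: [6, 11, 13, 14, 23]; color 2: [0, 1, 3, 4, 12]; color 3: [8, 20].

χ(G) = 3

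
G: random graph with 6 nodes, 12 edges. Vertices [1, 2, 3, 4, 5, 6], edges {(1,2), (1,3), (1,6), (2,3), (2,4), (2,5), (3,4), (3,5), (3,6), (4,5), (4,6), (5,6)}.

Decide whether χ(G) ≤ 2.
No, G is not 2-colorable

The clique on vertices [2, 3, 4, 5] has size 4 > 2, so it alone needs 4 colors.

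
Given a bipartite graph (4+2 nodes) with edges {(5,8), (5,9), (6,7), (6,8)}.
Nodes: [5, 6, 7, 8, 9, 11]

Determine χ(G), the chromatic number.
χ(G) = 2

Clique number ω(G) = 2 (lower bound: χ ≥ ω).
The graph is bipartite (no odd cycle), so 2 colors suffice: χ(G) = 2.
A valid 2-coloring: color 1: [7, 8, 9, 11]; color 2: [5, 6].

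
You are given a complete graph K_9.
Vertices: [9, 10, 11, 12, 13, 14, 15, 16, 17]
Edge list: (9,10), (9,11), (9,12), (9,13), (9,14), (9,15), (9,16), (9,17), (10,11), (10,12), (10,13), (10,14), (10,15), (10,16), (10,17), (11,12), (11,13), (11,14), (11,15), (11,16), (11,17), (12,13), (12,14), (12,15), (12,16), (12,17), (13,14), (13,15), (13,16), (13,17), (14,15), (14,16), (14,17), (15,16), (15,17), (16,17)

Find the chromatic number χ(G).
Clique number ω(G) = 9 (lower bound: χ ≥ ω).
The clique on [9, 10, 11, 12, 13, 14, 15, 16, 17] has size 9, forcing χ ≥ 9, and the coloring below uses 9 colors, so χ(G) = 9.
A valid 9-coloring: color 1: [10]; color 2: [12]; color 3: [17]; color 4: [13]; color 5: [14]; color 6: [9]; color 7: [15]; color 8: [16]; color 9: [11].

χ(G) = 9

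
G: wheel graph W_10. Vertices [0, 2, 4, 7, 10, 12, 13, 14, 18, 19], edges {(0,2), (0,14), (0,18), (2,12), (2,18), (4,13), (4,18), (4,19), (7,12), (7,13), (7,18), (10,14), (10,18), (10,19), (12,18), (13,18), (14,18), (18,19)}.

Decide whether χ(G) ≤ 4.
Yes, G is 4-colorable

A valid 4-coloring: color 1: [18]; color 2: [2, 7, 14, 19]; color 3: [0, 10, 12, 13]; color 4: [4].
(χ(G) = 4 ≤ 4.)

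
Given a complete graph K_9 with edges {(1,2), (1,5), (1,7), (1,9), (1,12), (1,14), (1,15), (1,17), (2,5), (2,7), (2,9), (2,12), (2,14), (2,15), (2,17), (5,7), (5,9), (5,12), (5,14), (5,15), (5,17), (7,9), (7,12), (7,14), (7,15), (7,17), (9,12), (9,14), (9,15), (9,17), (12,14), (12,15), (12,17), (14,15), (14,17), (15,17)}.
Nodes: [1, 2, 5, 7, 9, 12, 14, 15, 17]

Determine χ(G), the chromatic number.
χ(G) = 9

Clique number ω(G) = 9 (lower bound: χ ≥ ω).
The clique on [1, 2, 5, 7, 9, 12, 14, 15, 17] has size 9, forcing χ ≥ 9, and the coloring below uses 9 colors, so χ(G) = 9.
A valid 9-coloring: color 1: [5]; color 2: [17]; color 3: [15]; color 4: [2]; color 5: [1]; color 6: [12]; color 7: [7]; color 8: [14]; color 9: [9].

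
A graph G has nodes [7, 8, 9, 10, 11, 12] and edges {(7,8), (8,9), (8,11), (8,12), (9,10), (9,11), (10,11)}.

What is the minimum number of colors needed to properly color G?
Clique number ω(G) = 3 (lower bound: χ ≥ ω).
The clique on [8, 9, 11] has size 3, forcing χ ≥ 3, and the coloring below uses 3 colors, so χ(G) = 3.
A valid 3-coloring: color 1: [8, 10]; color 2: [7, 9, 12]; color 3: [11].

χ(G) = 3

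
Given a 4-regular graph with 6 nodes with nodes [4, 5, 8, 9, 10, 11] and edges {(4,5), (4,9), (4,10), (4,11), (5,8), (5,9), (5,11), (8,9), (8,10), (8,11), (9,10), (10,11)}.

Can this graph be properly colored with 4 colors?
A valid 4-coloring: color 1: [9, 11]; color 2: [4, 8]; color 3: [5, 10].
(χ(G) = 3 ≤ 4.)

Yes, G is 4-colorable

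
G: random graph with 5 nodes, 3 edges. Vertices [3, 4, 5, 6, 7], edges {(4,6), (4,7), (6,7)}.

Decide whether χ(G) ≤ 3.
A valid 3-coloring: color 1: [3, 5, 7]; color 2: [4]; color 3: [6].
(χ(G) = 3 ≤ 3.)

Yes, G is 3-colorable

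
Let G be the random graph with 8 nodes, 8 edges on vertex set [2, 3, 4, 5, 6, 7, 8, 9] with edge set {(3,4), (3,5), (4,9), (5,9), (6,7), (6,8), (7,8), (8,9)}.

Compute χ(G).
Clique number ω(G) = 3 (lower bound: χ ≥ ω).
The clique on [6, 7, 8] has size 3, forcing χ ≥ 3, and the coloring below uses 3 colors, so χ(G) = 3.
A valid 3-coloring: color 1: [2, 4, 5, 8]; color 2: [3, 6, 9]; color 3: [7].

χ(G) = 3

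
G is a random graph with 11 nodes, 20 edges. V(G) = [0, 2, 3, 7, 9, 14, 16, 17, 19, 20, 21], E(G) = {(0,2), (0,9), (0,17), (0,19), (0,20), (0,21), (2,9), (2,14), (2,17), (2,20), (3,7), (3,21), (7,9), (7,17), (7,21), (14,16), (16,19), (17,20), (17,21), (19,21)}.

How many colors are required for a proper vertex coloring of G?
Clique number ω(G) = 4 (lower bound: χ ≥ ω).
The clique on [0, 2, 17, 20] has size 4, forcing χ ≥ 4, and the coloring below uses 4 colors, so χ(G) = 4.
A valid 4-coloring: color 1: [0, 7, 16]; color 2: [2, 21]; color 3: [3, 9, 14, 17, 19]; color 4: [20].

χ(G) = 4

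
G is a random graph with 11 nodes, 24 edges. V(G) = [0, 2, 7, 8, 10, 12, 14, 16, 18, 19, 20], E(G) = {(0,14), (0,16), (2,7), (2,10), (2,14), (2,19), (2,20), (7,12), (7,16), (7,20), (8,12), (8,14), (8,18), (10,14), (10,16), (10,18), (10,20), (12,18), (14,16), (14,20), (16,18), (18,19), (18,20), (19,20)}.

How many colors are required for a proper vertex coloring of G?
Clique number ω(G) = 4 (lower bound: χ ≥ ω).
The clique on [2, 10, 14, 20] has size 4, forcing χ ≥ 4, and the coloring below uses 4 colors, so χ(G) = 4.
A valid 4-coloring: color 1: [7, 14, 18]; color 2: [8, 16, 20]; color 3: [0, 10, 12, 19]; color 4: [2].

χ(G) = 4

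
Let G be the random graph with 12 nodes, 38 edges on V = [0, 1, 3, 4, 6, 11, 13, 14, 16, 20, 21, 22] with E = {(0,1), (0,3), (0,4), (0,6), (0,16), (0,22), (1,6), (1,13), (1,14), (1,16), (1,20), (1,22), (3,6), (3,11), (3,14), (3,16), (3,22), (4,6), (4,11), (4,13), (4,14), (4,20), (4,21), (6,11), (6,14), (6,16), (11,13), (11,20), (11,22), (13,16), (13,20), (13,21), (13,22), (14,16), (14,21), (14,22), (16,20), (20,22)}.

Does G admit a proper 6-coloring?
Yes, G is 6-colorable

A valid 6-coloring: color 1: [1, 3, 4]; color 2: [0, 13, 14]; color 3: [11, 16, 21]; color 4: [6, 20]; color 5: [22].
(χ(G) = 5 ≤ 6.)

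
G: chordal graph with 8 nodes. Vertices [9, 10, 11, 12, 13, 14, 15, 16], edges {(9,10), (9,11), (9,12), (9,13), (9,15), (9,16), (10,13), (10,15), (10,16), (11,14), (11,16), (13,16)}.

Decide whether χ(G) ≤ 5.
A valid 5-coloring: color 1: [9, 14]; color 2: [12, 15, 16]; color 3: [10, 11]; color 4: [13].
(χ(G) = 4 ≤ 5.)

Yes, G is 5-colorable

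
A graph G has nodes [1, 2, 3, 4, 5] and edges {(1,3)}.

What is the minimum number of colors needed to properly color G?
χ(G) = 2

Clique number ω(G) = 2 (lower bound: χ ≥ ω).
The graph is bipartite (no odd cycle), so 2 colors suffice: χ(G) = 2.
A valid 2-coloring: color 1: [2, 3, 4, 5]; color 2: [1].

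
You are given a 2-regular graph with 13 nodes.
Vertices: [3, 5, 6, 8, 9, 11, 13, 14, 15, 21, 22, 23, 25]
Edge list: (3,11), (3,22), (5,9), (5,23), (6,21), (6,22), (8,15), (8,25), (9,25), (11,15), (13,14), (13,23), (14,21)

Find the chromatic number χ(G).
χ(G) = 3

Clique number ω(G) = 2 (lower bound: χ ≥ ω).
Odd cycle [8, 25, 9, 5, 23, 13, 14, 21, 6, 22, 3, 11, 15] needs 3 colors (χ ≥ 3).
The coloring below uses 3 colors, so χ(G) = 3.
A valid 3-coloring: color 1: [5, 11, 13, 21, 22, 25]; color 2: [3, 6, 8, 9, 14, 23]; color 3: [15].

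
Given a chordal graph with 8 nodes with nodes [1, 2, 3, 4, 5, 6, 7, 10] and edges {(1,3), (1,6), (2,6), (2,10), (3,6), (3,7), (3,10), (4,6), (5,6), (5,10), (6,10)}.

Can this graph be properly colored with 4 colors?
A valid 4-coloring: color 1: [6, 7]; color 2: [1, 4, 10]; color 3: [2, 3, 5].
(χ(G) = 3 ≤ 4.)

Yes, G is 4-colorable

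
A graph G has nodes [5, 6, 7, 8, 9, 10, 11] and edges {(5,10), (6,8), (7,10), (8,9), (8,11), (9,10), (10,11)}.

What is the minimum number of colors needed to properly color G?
χ(G) = 2

Clique number ω(G) = 2 (lower bound: χ ≥ ω).
The graph is bipartite (no odd cycle), so 2 colors suffice: χ(G) = 2.
A valid 2-coloring: color 1: [8, 10]; color 2: [5, 6, 7, 9, 11].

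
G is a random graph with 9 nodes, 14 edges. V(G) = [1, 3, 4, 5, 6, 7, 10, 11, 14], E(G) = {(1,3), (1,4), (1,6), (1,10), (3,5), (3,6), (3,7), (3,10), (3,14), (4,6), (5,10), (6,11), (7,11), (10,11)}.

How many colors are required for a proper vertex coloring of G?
χ(G) = 3

Clique number ω(G) = 3 (lower bound: χ ≥ ω).
The clique on [1, 3, 10] has size 3, forcing χ ≥ 3, and the coloring below uses 3 colors, so χ(G) = 3.
A valid 3-coloring: color 1: [3, 4, 11]; color 2: [6, 7, 10, 14]; color 3: [1, 5].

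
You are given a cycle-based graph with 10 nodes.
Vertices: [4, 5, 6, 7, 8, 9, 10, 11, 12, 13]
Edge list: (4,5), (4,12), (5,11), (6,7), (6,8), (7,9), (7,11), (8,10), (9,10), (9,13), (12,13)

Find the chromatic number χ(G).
χ(G) = 3

Clique number ω(G) = 2 (lower bound: χ ≥ ω).
Odd cycle [9, 13, 12, 4, 5, 11, 7] needs 3 colors (χ ≥ 3).
The coloring below uses 3 colors, so χ(G) = 3.
A valid 3-coloring: color 1: [4, 7, 8, 13]; color 2: [6, 9, 11, 12]; color 3: [5, 10].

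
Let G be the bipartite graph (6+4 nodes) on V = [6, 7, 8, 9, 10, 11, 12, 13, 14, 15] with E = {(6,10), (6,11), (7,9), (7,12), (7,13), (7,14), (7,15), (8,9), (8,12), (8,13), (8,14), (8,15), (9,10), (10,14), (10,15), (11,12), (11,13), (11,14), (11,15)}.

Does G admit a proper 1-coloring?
No, G is not 1-colorable

Edge (6,10) forces its endpoints to differ, so 1 color is not enough.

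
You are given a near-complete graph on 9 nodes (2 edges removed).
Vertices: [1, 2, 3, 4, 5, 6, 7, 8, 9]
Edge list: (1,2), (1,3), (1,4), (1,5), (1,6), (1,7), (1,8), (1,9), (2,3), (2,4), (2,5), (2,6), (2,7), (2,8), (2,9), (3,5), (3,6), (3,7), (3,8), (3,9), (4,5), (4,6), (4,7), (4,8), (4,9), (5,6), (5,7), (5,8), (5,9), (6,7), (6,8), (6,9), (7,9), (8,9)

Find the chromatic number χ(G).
Clique number ω(G) = 7 (lower bound: χ ≥ ω).
The clique on [1, 2, 3, 5, 6, 8, 9] has size 7, forcing χ ≥ 7, and the coloring below uses 7 colors, so χ(G) = 7.
A valid 7-coloring: color 1: [1]; color 2: [9]; color 3: [2]; color 4: [6]; color 5: [5]; color 6: [3, 4]; color 7: [7, 8].

χ(G) = 7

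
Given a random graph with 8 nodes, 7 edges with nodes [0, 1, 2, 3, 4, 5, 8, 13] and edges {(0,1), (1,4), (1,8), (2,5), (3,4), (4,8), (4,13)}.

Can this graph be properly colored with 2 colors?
The clique on vertices [1, 4, 8] has size 3 > 2, so it alone needs 3 colors.

No, G is not 2-colorable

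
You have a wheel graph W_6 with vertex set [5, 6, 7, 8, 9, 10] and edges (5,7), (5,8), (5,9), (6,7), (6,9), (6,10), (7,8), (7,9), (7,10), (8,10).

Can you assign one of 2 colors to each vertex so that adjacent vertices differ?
No, G is not 2-colorable

The clique on vertices [7, 8, 10] has size 3 > 2, so it alone needs 3 colors.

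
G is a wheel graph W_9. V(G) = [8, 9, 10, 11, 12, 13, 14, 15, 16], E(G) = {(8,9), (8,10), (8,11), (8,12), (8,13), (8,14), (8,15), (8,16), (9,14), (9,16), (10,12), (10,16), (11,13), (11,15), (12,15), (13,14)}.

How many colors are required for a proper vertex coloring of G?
Clique number ω(G) = 3 (lower bound: χ ≥ ω).
The clique on [8, 9, 16] has size 3, forcing χ ≥ 3, and the coloring below uses 3 colors, so χ(G) = 3.
A valid 3-coloring: color 1: [8]; color 2: [9, 10, 13, 15]; color 3: [11, 12, 14, 16].

χ(G) = 3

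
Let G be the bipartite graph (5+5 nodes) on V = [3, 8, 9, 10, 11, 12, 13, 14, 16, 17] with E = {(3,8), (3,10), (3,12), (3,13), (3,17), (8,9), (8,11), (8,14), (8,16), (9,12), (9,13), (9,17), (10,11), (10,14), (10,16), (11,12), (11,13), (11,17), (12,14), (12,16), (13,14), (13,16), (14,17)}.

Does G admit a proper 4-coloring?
A valid 4-coloring: color 1: [8, 10, 12, 13, 17]; color 2: [3, 9, 11, 14, 16].
(χ(G) = 2 ≤ 4.)

Yes, G is 4-colorable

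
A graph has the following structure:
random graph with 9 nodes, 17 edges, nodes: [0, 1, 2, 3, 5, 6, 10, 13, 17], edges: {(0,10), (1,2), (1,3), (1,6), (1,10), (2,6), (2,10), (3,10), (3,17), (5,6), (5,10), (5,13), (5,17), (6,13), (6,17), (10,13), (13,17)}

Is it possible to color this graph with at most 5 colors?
Yes, G is 5-colorable

A valid 5-coloring: color 1: [6, 10]; color 2: [0, 2, 3, 13]; color 3: [1, 5]; color 4: [17].
(χ(G) = 4 ≤ 5.)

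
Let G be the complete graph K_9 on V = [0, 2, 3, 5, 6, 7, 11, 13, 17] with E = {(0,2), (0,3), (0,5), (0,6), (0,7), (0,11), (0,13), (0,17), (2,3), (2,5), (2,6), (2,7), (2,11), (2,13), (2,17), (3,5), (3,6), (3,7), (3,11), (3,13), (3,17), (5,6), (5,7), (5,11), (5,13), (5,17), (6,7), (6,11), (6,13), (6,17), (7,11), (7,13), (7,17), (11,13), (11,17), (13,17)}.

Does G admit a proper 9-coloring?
A valid 9-coloring: color 1: [13]; color 2: [5]; color 3: [2]; color 4: [17]; color 5: [0]; color 6: [7]; color 7: [11]; color 8: [3]; color 9: [6].
(χ(G) = 9 ≤ 9.)

Yes, G is 9-colorable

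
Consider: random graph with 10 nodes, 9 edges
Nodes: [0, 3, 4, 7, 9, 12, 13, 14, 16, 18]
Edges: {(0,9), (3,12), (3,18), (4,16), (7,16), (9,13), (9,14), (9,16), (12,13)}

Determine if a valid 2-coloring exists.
A valid 2-coloring: color 1: [4, 7, 9, 12, 18]; color 2: [0, 3, 13, 14, 16].
(χ(G) = 2 ≤ 2.)

Yes, G is 2-colorable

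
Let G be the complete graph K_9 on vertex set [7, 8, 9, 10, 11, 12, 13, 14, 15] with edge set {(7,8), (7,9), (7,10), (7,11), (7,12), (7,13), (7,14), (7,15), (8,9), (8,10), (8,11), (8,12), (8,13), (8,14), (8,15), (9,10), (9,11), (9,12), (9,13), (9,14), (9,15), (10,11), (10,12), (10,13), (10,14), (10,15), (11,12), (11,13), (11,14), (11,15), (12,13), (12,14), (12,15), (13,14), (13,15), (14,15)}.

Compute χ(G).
Clique number ω(G) = 9 (lower bound: χ ≥ ω).
The clique on [7, 8, 9, 10, 11, 12, 13, 14, 15] has size 9, forcing χ ≥ 9, and the coloring below uses 9 colors, so χ(G) = 9.
A valid 9-coloring: color 1: [8]; color 2: [12]; color 3: [13]; color 4: [10]; color 5: [7]; color 6: [9]; color 7: [11]; color 8: [15]; color 9: [14].

χ(G) = 9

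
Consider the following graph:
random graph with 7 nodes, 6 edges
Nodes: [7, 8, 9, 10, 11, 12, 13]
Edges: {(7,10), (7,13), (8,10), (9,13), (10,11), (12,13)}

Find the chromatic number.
Clique number ω(G) = 2 (lower bound: χ ≥ ω).
The graph is bipartite (no odd cycle), so 2 colors suffice: χ(G) = 2.
A valid 2-coloring: color 1: [10, 13]; color 2: [7, 8, 9, 11, 12].

χ(G) = 2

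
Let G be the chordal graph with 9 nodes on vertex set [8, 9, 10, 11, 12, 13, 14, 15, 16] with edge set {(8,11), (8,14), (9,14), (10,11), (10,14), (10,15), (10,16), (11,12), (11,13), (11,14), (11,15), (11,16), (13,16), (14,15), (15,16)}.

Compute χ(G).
Clique number ω(G) = 4 (lower bound: χ ≥ ω).
The clique on [10, 11, 15, 16] has size 4, forcing χ ≥ 4, and the coloring below uses 4 colors, so χ(G) = 4.
A valid 4-coloring: color 1: [9, 11]; color 2: [12, 14, 16]; color 3: [8, 13, 15]; color 4: [10].

χ(G) = 4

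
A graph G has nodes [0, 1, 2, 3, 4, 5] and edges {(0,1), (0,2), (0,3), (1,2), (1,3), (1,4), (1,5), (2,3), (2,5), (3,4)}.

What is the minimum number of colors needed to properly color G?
χ(G) = 4

Clique number ω(G) = 4 (lower bound: χ ≥ ω).
The clique on [0, 1, 2, 3] has size 4, forcing χ ≥ 4, and the coloring below uses 4 colors, so χ(G) = 4.
A valid 4-coloring: color 1: [1]; color 2: [3, 5]; color 3: [2, 4]; color 4: [0].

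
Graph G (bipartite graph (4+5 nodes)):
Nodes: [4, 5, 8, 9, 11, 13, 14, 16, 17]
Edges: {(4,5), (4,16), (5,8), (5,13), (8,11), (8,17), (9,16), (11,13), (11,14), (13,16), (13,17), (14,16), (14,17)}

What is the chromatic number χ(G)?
χ(G) = 2

Clique number ω(G) = 2 (lower bound: χ ≥ ω).
The graph is bipartite (no odd cycle), so 2 colors suffice: χ(G) = 2.
A valid 2-coloring: color 1: [5, 11, 16, 17]; color 2: [4, 8, 9, 13, 14].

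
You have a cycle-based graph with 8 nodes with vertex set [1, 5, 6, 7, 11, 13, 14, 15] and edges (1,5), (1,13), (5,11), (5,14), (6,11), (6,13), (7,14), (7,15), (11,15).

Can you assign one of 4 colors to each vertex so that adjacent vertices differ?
A valid 4-coloring: color 1: [11, 13, 14]; color 2: [5, 6, 15]; color 3: [1, 7].
(χ(G) = 3 ≤ 4.)

Yes, G is 4-colorable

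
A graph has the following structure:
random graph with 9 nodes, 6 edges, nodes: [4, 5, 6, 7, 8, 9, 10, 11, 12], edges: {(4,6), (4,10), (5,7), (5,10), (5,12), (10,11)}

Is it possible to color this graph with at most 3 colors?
Yes, G is 3-colorable

A valid 3-coloring: color 1: [4, 5, 8, 9, 11]; color 2: [6, 7, 10, 12].
(χ(G) = 2 ≤ 3.)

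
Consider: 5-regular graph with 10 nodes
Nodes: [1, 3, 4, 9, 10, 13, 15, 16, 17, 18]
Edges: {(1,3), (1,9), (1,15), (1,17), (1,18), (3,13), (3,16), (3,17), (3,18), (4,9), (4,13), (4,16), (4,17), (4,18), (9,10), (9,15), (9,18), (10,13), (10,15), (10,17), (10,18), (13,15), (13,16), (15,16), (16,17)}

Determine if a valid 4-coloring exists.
A valid 4-coloring: color 1: [3, 4, 15]; color 2: [1, 10, 16]; color 3: [9, 13, 17]; color 4: [18].
(χ(G) = 4 ≤ 4.)

Yes, G is 4-colorable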